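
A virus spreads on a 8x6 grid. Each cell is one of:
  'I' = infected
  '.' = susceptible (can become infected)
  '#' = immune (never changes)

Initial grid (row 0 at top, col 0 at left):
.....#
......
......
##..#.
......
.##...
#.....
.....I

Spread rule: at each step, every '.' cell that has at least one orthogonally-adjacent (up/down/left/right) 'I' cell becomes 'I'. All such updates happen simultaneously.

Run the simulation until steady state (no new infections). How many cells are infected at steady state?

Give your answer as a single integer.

Answer: 41

Derivation:
Step 0 (initial): 1 infected
Step 1: +2 new -> 3 infected
Step 2: +3 new -> 6 infected
Step 3: +4 new -> 10 infected
Step 4: +5 new -> 15 infected
Step 5: +4 new -> 19 infected
Step 6: +4 new -> 23 infected
Step 7: +4 new -> 27 infected
Step 8: +4 new -> 31 infected
Step 9: +4 new -> 35 infected
Step 10: +3 new -> 38 infected
Step 11: +2 new -> 40 infected
Step 12: +1 new -> 41 infected
Step 13: +0 new -> 41 infected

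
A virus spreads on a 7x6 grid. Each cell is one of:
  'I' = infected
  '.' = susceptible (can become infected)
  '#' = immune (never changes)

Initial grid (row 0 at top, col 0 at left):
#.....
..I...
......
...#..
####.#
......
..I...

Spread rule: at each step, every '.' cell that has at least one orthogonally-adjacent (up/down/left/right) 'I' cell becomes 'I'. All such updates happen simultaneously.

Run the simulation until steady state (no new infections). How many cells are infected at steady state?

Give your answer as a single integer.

Step 0 (initial): 2 infected
Step 1: +7 new -> 9 infected
Step 2: +11 new -> 20 infected
Step 3: +8 new -> 28 infected
Step 4: +6 new -> 34 infected
Step 5: +1 new -> 35 infected
Step 6: +0 new -> 35 infected

Answer: 35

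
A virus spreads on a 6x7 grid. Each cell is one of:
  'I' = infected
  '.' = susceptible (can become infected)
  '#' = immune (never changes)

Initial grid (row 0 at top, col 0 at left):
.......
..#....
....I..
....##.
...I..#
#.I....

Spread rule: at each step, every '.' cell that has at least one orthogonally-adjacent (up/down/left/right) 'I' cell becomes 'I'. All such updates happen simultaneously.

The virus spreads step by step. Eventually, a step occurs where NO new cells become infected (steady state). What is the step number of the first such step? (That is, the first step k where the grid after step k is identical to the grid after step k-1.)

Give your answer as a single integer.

Answer: 7

Derivation:
Step 0 (initial): 3 infected
Step 1: +8 new -> 11 infected
Step 2: +9 new -> 20 infected
Step 3: +8 new -> 28 infected
Step 4: +6 new -> 34 infected
Step 5: +2 new -> 36 infected
Step 6: +1 new -> 37 infected
Step 7: +0 new -> 37 infected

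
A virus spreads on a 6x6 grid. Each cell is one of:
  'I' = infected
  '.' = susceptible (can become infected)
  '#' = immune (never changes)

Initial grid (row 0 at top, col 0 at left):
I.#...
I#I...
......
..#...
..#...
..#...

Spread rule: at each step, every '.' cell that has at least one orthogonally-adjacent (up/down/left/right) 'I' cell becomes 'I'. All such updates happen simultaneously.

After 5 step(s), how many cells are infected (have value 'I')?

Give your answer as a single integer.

Step 0 (initial): 3 infected
Step 1: +4 new -> 7 infected
Step 2: +5 new -> 12 infected
Step 3: +6 new -> 18 infected
Step 4: +6 new -> 24 infected
Step 5: +4 new -> 28 infected

Answer: 28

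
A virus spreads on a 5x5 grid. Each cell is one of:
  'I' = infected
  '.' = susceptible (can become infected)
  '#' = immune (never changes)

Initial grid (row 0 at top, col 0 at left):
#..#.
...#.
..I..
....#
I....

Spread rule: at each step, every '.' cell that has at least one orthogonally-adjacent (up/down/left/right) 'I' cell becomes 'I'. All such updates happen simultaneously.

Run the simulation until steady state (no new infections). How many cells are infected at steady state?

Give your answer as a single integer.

Step 0 (initial): 2 infected
Step 1: +6 new -> 8 infected
Step 2: +7 new -> 15 infected
Step 3: +4 new -> 19 infected
Step 4: +2 new -> 21 infected
Step 5: +0 new -> 21 infected

Answer: 21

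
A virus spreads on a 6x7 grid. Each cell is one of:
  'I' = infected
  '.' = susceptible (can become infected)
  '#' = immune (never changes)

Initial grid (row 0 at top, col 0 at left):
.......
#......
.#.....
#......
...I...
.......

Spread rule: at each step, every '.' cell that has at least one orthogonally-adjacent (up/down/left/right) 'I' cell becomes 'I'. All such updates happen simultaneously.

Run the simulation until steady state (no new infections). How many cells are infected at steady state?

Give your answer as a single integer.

Step 0 (initial): 1 infected
Step 1: +4 new -> 5 infected
Step 2: +7 new -> 12 infected
Step 3: +9 new -> 21 infected
Step 4: +7 new -> 28 infected
Step 5: +5 new -> 33 infected
Step 6: +3 new -> 36 infected
Step 7: +2 new -> 38 infected
Step 8: +0 new -> 38 infected

Answer: 38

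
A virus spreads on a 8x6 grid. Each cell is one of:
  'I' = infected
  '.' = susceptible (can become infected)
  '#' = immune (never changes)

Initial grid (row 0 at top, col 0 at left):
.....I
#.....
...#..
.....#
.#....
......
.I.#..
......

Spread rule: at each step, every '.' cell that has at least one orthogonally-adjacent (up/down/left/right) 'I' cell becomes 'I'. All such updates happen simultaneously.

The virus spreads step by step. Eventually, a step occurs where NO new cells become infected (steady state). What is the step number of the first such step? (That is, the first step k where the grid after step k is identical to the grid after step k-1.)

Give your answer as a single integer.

Answer: 7

Derivation:
Step 0 (initial): 2 infected
Step 1: +6 new -> 8 infected
Step 2: +7 new -> 15 infected
Step 3: +7 new -> 22 infected
Step 4: +8 new -> 30 infected
Step 5: +10 new -> 40 infected
Step 6: +3 new -> 43 infected
Step 7: +0 new -> 43 infected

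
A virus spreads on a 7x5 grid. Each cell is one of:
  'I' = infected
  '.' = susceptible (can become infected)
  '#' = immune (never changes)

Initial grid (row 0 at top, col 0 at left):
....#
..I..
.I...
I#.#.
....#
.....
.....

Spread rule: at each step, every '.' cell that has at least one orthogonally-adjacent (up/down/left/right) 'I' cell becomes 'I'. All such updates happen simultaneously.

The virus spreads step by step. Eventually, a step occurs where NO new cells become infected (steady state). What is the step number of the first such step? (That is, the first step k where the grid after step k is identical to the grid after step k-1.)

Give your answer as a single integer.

Answer: 8

Derivation:
Step 0 (initial): 3 infected
Step 1: +6 new -> 9 infected
Step 2: +8 new -> 17 infected
Step 3: +5 new -> 22 infected
Step 4: +4 new -> 26 infected
Step 5: +2 new -> 28 infected
Step 6: +2 new -> 30 infected
Step 7: +1 new -> 31 infected
Step 8: +0 new -> 31 infected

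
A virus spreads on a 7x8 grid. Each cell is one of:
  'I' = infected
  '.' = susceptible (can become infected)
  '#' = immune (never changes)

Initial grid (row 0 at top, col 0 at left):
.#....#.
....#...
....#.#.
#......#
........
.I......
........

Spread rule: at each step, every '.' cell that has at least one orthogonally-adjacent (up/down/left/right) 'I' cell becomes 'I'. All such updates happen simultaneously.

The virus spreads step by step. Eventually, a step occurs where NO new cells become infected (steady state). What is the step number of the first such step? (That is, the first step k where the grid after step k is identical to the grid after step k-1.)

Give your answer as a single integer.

Step 0 (initial): 1 infected
Step 1: +4 new -> 5 infected
Step 2: +6 new -> 11 infected
Step 3: +5 new -> 16 infected
Step 4: +7 new -> 23 infected
Step 5: +7 new -> 30 infected
Step 6: +7 new -> 37 infected
Step 7: +5 new -> 42 infected
Step 8: +2 new -> 44 infected
Step 9: +2 new -> 46 infected
Step 10: +1 new -> 47 infected
Step 11: +2 new -> 49 infected
Step 12: +0 new -> 49 infected

Answer: 12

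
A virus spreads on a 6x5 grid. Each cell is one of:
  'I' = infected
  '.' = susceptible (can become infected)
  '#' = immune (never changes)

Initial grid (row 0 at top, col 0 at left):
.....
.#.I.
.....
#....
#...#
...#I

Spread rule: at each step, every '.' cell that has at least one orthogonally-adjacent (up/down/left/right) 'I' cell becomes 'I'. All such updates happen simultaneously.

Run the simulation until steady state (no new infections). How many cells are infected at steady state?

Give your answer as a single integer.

Answer: 25

Derivation:
Step 0 (initial): 2 infected
Step 1: +4 new -> 6 infected
Step 2: +5 new -> 11 infected
Step 3: +5 new -> 16 infected
Step 4: +4 new -> 20 infected
Step 5: +3 new -> 23 infected
Step 6: +1 new -> 24 infected
Step 7: +1 new -> 25 infected
Step 8: +0 new -> 25 infected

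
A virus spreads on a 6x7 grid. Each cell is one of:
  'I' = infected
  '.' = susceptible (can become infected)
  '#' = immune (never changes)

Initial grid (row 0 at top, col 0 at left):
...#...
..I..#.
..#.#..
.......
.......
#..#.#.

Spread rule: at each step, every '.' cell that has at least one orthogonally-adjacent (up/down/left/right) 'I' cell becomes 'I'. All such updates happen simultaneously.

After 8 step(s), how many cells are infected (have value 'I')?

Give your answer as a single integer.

Step 0 (initial): 1 infected
Step 1: +3 new -> 4 infected
Step 2: +5 new -> 9 infected
Step 3: +5 new -> 14 infected
Step 4: +6 new -> 20 infected
Step 5: +6 new -> 26 infected
Step 6: +6 new -> 32 infected
Step 7: +2 new -> 34 infected
Step 8: +1 new -> 35 infected

Answer: 35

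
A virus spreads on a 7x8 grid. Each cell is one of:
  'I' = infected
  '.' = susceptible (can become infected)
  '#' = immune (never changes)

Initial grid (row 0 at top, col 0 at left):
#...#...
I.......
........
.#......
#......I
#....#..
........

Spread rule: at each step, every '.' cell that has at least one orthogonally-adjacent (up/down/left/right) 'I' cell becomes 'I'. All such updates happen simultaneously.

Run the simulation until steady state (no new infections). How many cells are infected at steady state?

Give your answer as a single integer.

Answer: 50

Derivation:
Step 0 (initial): 2 infected
Step 1: +5 new -> 7 infected
Step 2: +9 new -> 16 infected
Step 3: +8 new -> 24 infected
Step 4: +11 new -> 35 infected
Step 5: +7 new -> 42 infected
Step 6: +4 new -> 46 infected
Step 7: +2 new -> 48 infected
Step 8: +1 new -> 49 infected
Step 9: +1 new -> 50 infected
Step 10: +0 new -> 50 infected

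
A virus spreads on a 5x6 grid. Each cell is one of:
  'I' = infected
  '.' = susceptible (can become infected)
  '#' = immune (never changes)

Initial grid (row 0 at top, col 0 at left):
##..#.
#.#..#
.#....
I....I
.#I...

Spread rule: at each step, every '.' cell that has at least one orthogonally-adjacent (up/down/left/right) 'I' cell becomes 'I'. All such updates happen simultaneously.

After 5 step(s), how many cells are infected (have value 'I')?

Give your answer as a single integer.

Step 0 (initial): 3 infected
Step 1: +8 new -> 11 infected
Step 2: +4 new -> 15 infected
Step 3: +2 new -> 17 infected
Step 4: +1 new -> 18 infected
Step 5: +1 new -> 19 infected

Answer: 19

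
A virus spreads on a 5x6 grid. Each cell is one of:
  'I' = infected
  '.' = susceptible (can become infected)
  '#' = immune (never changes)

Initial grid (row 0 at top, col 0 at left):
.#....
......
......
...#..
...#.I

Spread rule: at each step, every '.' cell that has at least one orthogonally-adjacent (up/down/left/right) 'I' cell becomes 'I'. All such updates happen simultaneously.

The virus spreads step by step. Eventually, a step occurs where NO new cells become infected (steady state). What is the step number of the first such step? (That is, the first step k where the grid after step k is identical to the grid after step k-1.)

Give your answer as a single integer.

Answer: 10

Derivation:
Step 0 (initial): 1 infected
Step 1: +2 new -> 3 infected
Step 2: +2 new -> 5 infected
Step 3: +2 new -> 7 infected
Step 4: +3 new -> 10 infected
Step 5: +3 new -> 13 infected
Step 6: +4 new -> 17 infected
Step 7: +5 new -> 22 infected
Step 8: +3 new -> 25 infected
Step 9: +2 new -> 27 infected
Step 10: +0 new -> 27 infected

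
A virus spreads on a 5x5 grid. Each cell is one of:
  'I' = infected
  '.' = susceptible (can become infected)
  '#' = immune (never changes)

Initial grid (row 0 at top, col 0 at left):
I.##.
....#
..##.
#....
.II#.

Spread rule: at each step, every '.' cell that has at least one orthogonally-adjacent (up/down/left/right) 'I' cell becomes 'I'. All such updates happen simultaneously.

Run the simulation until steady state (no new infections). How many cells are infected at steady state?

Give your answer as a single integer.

Step 0 (initial): 3 infected
Step 1: +5 new -> 8 infected
Step 2: +4 new -> 12 infected
Step 3: +2 new -> 14 infected
Step 4: +3 new -> 17 infected
Step 5: +0 new -> 17 infected

Answer: 17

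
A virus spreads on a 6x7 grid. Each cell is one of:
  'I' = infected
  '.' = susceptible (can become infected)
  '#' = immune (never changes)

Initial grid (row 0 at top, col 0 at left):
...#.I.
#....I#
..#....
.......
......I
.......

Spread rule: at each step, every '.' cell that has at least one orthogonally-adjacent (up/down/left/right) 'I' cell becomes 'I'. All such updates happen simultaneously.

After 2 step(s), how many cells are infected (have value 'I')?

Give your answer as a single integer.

Answer: 16

Derivation:
Step 0 (initial): 3 infected
Step 1: +7 new -> 10 infected
Step 2: +6 new -> 16 infected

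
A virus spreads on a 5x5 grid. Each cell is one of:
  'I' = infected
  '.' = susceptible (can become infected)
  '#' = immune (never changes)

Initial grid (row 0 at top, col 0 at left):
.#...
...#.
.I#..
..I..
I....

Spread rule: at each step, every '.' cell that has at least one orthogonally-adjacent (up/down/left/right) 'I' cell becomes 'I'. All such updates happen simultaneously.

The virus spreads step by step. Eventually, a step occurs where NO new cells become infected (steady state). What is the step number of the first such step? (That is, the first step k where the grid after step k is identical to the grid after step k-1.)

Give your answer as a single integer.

Answer: 6

Derivation:
Step 0 (initial): 3 infected
Step 1: +7 new -> 10 infected
Step 2: +5 new -> 15 infected
Step 3: +4 new -> 19 infected
Step 4: +2 new -> 21 infected
Step 5: +1 new -> 22 infected
Step 6: +0 new -> 22 infected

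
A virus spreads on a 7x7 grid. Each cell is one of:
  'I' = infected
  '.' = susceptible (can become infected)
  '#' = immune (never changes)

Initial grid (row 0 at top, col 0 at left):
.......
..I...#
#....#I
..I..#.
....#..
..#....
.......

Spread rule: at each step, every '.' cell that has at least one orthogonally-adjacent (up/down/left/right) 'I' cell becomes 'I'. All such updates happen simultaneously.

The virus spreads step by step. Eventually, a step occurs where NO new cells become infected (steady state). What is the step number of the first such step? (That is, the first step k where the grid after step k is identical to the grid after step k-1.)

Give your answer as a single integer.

Answer: 6

Derivation:
Step 0 (initial): 3 infected
Step 1: +8 new -> 11 infected
Step 2: +11 new -> 22 infected
Step 3: +9 new -> 31 infected
Step 4: +7 new -> 38 infected
Step 5: +5 new -> 43 infected
Step 6: +0 new -> 43 infected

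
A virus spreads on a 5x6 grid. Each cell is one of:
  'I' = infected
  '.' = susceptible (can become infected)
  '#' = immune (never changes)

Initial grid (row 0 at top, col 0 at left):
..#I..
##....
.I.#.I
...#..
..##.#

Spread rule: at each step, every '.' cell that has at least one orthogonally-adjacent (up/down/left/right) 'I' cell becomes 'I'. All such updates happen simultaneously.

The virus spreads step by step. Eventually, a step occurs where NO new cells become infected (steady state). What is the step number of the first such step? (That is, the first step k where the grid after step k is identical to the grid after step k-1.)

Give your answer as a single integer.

Step 0 (initial): 3 infected
Step 1: +8 new -> 11 infected
Step 2: +7 new -> 18 infected
Step 3: +2 new -> 20 infected
Step 4: +0 new -> 20 infected

Answer: 4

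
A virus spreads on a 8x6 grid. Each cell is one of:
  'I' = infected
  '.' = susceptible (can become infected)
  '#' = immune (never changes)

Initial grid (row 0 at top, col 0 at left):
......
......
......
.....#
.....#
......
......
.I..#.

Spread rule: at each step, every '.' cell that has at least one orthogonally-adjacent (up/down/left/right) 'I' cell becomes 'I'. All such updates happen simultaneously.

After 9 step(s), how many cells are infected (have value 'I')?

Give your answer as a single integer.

Step 0 (initial): 1 infected
Step 1: +3 new -> 4 infected
Step 2: +4 new -> 8 infected
Step 3: +4 new -> 12 infected
Step 4: +5 new -> 17 infected
Step 5: +6 new -> 23 infected
Step 6: +7 new -> 30 infected
Step 7: +5 new -> 35 infected
Step 8: +4 new -> 39 infected
Step 9: +3 new -> 42 infected

Answer: 42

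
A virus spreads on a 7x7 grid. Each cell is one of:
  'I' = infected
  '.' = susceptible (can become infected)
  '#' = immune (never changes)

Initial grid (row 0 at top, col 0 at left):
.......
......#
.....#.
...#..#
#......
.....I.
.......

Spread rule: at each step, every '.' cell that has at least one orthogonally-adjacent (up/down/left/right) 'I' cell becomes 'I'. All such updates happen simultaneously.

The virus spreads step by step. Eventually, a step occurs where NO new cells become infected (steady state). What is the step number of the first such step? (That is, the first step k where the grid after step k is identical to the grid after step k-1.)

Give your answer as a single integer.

Step 0 (initial): 1 infected
Step 1: +4 new -> 5 infected
Step 2: +6 new -> 11 infected
Step 3: +4 new -> 15 infected
Step 4: +4 new -> 19 infected
Step 5: +6 new -> 25 infected
Step 6: +6 new -> 31 infected
Step 7: +5 new -> 36 infected
Step 8: +4 new -> 40 infected
Step 9: +2 new -> 42 infected
Step 10: +1 new -> 43 infected
Step 11: +0 new -> 43 infected

Answer: 11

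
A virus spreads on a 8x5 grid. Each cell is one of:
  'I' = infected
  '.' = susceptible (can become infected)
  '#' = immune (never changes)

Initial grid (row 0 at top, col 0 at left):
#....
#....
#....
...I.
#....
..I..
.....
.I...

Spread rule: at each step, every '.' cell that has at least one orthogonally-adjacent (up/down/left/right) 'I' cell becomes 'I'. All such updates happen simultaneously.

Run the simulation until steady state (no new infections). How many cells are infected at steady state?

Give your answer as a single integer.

Step 0 (initial): 3 infected
Step 1: +11 new -> 14 infected
Step 2: +11 new -> 25 infected
Step 3: +7 new -> 32 infected
Step 4: +3 new -> 35 infected
Step 5: +1 new -> 36 infected
Step 6: +0 new -> 36 infected

Answer: 36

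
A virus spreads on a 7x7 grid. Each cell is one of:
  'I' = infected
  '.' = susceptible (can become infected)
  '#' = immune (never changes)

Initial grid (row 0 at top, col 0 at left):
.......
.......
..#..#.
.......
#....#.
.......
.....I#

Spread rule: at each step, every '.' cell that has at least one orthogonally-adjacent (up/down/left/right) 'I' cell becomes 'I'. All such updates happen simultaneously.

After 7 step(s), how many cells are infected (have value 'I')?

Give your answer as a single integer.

Step 0 (initial): 1 infected
Step 1: +2 new -> 3 infected
Step 2: +3 new -> 6 infected
Step 3: +4 new -> 10 infected
Step 4: +5 new -> 15 infected
Step 5: +7 new -> 22 infected
Step 6: +6 new -> 28 infected
Step 7: +5 new -> 33 infected

Answer: 33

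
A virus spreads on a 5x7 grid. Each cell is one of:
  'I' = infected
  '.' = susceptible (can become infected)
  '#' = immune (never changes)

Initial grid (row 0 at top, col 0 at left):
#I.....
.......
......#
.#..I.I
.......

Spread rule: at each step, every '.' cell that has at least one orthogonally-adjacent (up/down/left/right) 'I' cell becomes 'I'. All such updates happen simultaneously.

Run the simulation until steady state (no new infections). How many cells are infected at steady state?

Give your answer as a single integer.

Step 0 (initial): 3 infected
Step 1: +7 new -> 10 infected
Step 2: +10 new -> 20 infected
Step 3: +6 new -> 26 infected
Step 4: +4 new -> 30 infected
Step 5: +2 new -> 32 infected
Step 6: +0 new -> 32 infected

Answer: 32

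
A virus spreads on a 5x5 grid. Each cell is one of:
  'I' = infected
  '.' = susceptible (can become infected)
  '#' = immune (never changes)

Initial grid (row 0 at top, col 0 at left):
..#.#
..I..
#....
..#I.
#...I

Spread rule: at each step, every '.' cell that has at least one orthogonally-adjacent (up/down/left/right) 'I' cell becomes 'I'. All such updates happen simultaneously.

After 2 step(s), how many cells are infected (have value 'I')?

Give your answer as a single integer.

Answer: 16

Derivation:
Step 0 (initial): 3 infected
Step 1: +6 new -> 9 infected
Step 2: +7 new -> 16 infected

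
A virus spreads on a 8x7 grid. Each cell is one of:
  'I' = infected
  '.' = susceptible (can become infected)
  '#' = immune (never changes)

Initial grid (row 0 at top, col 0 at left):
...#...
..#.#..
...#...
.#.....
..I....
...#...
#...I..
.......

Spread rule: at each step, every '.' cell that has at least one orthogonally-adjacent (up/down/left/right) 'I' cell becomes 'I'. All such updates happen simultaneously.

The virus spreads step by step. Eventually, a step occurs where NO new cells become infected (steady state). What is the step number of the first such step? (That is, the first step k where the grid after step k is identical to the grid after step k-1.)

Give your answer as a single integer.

Step 0 (initial): 2 infected
Step 1: +8 new -> 10 infected
Step 2: +10 new -> 20 infected
Step 3: +9 new -> 29 infected
Step 4: +6 new -> 35 infected
Step 5: +5 new -> 40 infected
Step 6: +4 new -> 44 infected
Step 7: +2 new -> 46 infected
Step 8: +2 new -> 48 infected
Step 9: +0 new -> 48 infected

Answer: 9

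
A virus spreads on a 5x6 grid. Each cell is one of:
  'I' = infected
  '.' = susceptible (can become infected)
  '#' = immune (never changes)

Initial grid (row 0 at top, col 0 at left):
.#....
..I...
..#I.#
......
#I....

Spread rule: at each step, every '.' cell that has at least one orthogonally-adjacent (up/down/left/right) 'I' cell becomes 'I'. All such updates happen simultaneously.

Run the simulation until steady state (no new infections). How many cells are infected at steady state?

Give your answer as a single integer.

Answer: 26

Derivation:
Step 0 (initial): 3 infected
Step 1: +7 new -> 10 infected
Step 2: +8 new -> 18 infected
Step 3: +6 new -> 24 infected
Step 4: +2 new -> 26 infected
Step 5: +0 new -> 26 infected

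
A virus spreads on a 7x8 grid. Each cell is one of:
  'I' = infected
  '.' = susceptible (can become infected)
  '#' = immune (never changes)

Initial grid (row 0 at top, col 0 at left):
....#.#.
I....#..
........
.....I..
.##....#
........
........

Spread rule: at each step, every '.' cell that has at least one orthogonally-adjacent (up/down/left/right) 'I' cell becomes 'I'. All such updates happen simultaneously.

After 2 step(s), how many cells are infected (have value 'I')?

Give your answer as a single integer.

Answer: 20

Derivation:
Step 0 (initial): 2 infected
Step 1: +7 new -> 9 infected
Step 2: +11 new -> 20 infected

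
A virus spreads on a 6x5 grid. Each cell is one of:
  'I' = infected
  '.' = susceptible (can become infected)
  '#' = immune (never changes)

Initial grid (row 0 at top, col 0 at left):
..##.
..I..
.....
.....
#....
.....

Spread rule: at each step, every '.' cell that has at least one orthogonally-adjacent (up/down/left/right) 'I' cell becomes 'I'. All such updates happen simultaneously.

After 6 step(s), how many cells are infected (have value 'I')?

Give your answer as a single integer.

Answer: 27

Derivation:
Step 0 (initial): 1 infected
Step 1: +3 new -> 4 infected
Step 2: +6 new -> 10 infected
Step 3: +7 new -> 17 infected
Step 4: +5 new -> 22 infected
Step 5: +3 new -> 25 infected
Step 6: +2 new -> 27 infected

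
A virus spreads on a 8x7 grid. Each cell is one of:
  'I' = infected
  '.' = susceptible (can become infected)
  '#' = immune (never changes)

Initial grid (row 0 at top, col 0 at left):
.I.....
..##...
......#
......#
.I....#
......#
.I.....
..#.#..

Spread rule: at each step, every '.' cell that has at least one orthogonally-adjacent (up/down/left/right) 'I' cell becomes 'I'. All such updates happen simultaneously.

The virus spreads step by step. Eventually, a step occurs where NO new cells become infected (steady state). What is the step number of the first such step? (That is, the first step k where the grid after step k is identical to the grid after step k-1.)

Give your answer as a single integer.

Answer: 7

Derivation:
Step 0 (initial): 3 infected
Step 1: +10 new -> 13 infected
Step 2: +10 new -> 23 infected
Step 3: +8 new -> 31 infected
Step 4: +7 new -> 38 infected
Step 5: +7 new -> 45 infected
Step 6: +3 new -> 48 infected
Step 7: +0 new -> 48 infected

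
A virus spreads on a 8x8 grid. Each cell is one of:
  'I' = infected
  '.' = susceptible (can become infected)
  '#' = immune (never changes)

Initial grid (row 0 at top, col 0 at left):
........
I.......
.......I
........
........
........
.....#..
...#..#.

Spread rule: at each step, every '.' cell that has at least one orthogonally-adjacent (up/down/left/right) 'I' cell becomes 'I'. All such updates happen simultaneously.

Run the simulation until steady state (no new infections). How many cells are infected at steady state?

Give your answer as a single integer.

Step 0 (initial): 2 infected
Step 1: +6 new -> 8 infected
Step 2: +9 new -> 17 infected
Step 3: +11 new -> 28 infected
Step 4: +11 new -> 39 infected
Step 5: +9 new -> 48 infected
Step 6: +5 new -> 53 infected
Step 7: +4 new -> 57 infected
Step 8: +3 new -> 60 infected
Step 9: +1 new -> 61 infected
Step 10: +0 new -> 61 infected

Answer: 61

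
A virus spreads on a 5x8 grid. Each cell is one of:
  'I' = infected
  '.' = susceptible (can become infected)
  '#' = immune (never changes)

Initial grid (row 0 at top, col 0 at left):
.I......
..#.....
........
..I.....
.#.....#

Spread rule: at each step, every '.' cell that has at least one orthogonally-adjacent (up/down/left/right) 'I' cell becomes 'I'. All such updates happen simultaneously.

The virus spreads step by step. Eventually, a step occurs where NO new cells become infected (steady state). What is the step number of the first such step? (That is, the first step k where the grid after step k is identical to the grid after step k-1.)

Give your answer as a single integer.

Step 0 (initial): 2 infected
Step 1: +7 new -> 9 infected
Step 2: +7 new -> 16 infected
Step 3: +7 new -> 23 infected
Step 4: +5 new -> 28 infected
Step 5: +5 new -> 33 infected
Step 6: +3 new -> 36 infected
Step 7: +1 new -> 37 infected
Step 8: +0 new -> 37 infected

Answer: 8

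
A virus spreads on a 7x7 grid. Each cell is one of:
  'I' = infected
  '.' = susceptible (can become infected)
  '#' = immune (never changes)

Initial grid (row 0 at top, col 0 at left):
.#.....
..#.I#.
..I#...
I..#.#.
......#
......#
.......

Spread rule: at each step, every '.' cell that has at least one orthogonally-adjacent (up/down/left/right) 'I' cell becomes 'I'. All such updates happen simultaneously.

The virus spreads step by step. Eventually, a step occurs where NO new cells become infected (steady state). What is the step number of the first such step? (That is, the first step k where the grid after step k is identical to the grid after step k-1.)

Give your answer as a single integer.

Answer: 8

Derivation:
Step 0 (initial): 3 infected
Step 1: +8 new -> 11 infected
Step 2: +9 new -> 20 infected
Step 3: +9 new -> 29 infected
Step 4: +7 new -> 36 infected
Step 5: +3 new -> 39 infected
Step 6: +1 new -> 40 infected
Step 7: +1 new -> 41 infected
Step 8: +0 new -> 41 infected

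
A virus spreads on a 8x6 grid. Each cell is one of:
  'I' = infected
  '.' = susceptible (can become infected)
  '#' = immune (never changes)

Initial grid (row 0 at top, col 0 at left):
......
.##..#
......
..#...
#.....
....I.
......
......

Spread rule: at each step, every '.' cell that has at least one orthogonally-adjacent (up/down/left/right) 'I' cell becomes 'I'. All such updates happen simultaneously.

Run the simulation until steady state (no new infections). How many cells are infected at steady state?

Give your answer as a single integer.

Answer: 43

Derivation:
Step 0 (initial): 1 infected
Step 1: +4 new -> 5 infected
Step 2: +7 new -> 12 infected
Step 3: +8 new -> 20 infected
Step 4: +7 new -> 27 infected
Step 5: +6 new -> 33 infected
Step 6: +5 new -> 38 infected
Step 7: +2 new -> 40 infected
Step 8: +2 new -> 42 infected
Step 9: +1 new -> 43 infected
Step 10: +0 new -> 43 infected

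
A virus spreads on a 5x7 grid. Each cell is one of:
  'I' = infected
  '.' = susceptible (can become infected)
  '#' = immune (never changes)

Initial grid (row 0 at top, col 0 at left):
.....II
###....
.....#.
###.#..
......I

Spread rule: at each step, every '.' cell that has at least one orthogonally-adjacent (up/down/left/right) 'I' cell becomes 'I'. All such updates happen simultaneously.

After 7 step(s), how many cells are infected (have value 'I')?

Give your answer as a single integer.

Step 0 (initial): 3 infected
Step 1: +5 new -> 8 infected
Step 2: +5 new -> 13 infected
Step 3: +4 new -> 17 infected
Step 4: +4 new -> 21 infected
Step 5: +3 new -> 24 infected
Step 6: +2 new -> 26 infected
Step 7: +1 new -> 27 infected

Answer: 27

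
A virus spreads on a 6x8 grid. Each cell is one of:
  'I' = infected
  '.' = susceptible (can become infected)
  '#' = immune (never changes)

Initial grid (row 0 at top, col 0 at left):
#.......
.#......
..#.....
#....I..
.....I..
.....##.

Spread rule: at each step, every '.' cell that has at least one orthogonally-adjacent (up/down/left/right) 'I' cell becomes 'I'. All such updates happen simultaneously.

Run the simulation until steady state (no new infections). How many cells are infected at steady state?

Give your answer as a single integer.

Answer: 42

Derivation:
Step 0 (initial): 2 infected
Step 1: +5 new -> 7 infected
Step 2: +8 new -> 15 infected
Step 3: +9 new -> 24 infected
Step 4: +7 new -> 31 infected
Step 5: +6 new -> 37 infected
Step 6: +3 new -> 40 infected
Step 7: +2 new -> 42 infected
Step 8: +0 new -> 42 infected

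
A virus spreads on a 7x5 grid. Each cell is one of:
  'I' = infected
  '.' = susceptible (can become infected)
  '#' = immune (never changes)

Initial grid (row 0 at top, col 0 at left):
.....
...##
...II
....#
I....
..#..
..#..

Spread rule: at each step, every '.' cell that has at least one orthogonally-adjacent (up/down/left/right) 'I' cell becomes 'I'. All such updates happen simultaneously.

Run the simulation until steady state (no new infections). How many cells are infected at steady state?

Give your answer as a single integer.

Answer: 30

Derivation:
Step 0 (initial): 3 infected
Step 1: +5 new -> 8 infected
Step 2: +9 new -> 17 infected
Step 3: +6 new -> 23 infected
Step 4: +5 new -> 28 infected
Step 5: +2 new -> 30 infected
Step 6: +0 new -> 30 infected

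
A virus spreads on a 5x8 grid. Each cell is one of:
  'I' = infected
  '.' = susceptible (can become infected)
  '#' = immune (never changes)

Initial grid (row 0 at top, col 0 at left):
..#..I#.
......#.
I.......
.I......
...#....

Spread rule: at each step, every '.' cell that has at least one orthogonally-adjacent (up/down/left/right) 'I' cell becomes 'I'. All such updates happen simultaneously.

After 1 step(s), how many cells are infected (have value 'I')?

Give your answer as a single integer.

Answer: 10

Derivation:
Step 0 (initial): 3 infected
Step 1: +7 new -> 10 infected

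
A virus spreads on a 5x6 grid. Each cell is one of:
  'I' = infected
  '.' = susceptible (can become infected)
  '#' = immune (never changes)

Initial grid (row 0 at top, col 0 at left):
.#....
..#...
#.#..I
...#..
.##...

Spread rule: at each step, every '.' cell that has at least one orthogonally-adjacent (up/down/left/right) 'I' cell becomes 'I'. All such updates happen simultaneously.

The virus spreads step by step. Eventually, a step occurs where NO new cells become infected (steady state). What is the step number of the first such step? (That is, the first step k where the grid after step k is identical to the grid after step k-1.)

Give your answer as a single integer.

Step 0 (initial): 1 infected
Step 1: +3 new -> 4 infected
Step 2: +5 new -> 9 infected
Step 3: +3 new -> 12 infected
Step 4: +2 new -> 14 infected
Step 5: +1 new -> 15 infected
Step 6: +0 new -> 15 infected

Answer: 6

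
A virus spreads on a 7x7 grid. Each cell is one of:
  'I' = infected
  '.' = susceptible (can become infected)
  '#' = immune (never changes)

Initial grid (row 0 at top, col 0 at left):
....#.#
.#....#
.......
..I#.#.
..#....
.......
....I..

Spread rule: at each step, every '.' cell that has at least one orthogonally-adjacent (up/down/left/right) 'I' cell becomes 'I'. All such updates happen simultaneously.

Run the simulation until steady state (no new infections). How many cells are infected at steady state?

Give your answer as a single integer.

Step 0 (initial): 2 infected
Step 1: +5 new -> 7 infected
Step 2: +10 new -> 17 infected
Step 3: +12 new -> 29 infected
Step 4: +8 new -> 37 infected
Step 5: +4 new -> 41 infected
Step 6: +1 new -> 42 infected
Step 7: +0 new -> 42 infected

Answer: 42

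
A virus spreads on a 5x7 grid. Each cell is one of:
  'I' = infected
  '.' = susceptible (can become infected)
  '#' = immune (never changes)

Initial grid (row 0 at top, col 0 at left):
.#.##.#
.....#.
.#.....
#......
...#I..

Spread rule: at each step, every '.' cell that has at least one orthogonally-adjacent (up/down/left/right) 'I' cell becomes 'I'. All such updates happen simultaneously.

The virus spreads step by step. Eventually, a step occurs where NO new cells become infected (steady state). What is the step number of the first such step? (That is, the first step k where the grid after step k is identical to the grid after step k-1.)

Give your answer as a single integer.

Step 0 (initial): 1 infected
Step 1: +2 new -> 3 infected
Step 2: +4 new -> 7 infected
Step 3: +5 new -> 12 infected
Step 4: +5 new -> 17 infected
Step 5: +3 new -> 20 infected
Step 6: +3 new -> 23 infected
Step 7: +1 new -> 24 infected
Step 8: +2 new -> 26 infected
Step 9: +0 new -> 26 infected

Answer: 9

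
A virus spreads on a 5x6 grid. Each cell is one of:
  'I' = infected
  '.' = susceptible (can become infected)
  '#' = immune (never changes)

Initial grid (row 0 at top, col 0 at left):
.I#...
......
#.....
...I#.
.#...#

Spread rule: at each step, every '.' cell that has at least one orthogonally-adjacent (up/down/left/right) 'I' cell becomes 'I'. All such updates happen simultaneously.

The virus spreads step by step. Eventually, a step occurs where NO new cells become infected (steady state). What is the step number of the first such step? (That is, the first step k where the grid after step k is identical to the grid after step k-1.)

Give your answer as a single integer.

Answer: 6

Derivation:
Step 0 (initial): 2 infected
Step 1: +5 new -> 7 infected
Step 2: +9 new -> 16 infected
Step 3: +4 new -> 20 infected
Step 4: +4 new -> 24 infected
Step 5: +1 new -> 25 infected
Step 6: +0 new -> 25 infected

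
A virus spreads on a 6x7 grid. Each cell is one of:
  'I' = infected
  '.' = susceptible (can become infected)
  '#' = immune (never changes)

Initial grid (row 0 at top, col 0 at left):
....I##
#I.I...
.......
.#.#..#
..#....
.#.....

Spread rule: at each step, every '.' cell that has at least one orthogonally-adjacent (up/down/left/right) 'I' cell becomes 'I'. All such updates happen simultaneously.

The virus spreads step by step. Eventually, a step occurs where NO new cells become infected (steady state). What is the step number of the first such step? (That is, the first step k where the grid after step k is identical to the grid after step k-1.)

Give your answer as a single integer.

Answer: 8

Derivation:
Step 0 (initial): 3 infected
Step 1: +6 new -> 9 infected
Step 2: +6 new -> 15 infected
Step 3: +5 new -> 20 infected
Step 4: +4 new -> 24 infected
Step 5: +5 new -> 29 infected
Step 6: +3 new -> 32 infected
Step 7: +2 new -> 34 infected
Step 8: +0 new -> 34 infected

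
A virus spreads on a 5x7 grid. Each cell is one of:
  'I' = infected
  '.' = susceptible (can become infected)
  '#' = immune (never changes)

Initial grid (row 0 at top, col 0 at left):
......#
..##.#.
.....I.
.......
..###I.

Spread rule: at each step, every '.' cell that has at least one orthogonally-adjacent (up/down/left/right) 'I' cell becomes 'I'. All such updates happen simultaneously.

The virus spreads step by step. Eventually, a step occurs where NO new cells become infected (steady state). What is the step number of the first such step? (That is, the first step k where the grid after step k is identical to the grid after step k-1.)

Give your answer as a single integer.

Step 0 (initial): 2 infected
Step 1: +4 new -> 6 infected
Step 2: +5 new -> 11 infected
Step 3: +3 new -> 14 infected
Step 4: +4 new -> 18 infected
Step 5: +4 new -> 22 infected
Step 6: +4 new -> 26 infected
Step 7: +2 new -> 28 infected
Step 8: +0 new -> 28 infected

Answer: 8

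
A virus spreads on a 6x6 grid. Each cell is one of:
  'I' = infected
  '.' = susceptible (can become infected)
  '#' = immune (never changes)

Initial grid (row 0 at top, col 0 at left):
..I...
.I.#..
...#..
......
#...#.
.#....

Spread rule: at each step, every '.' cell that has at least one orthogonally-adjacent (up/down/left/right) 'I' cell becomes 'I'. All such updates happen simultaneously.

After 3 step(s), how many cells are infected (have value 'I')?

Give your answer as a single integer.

Step 0 (initial): 2 infected
Step 1: +5 new -> 7 infected
Step 2: +5 new -> 12 infected
Step 3: +5 new -> 17 infected

Answer: 17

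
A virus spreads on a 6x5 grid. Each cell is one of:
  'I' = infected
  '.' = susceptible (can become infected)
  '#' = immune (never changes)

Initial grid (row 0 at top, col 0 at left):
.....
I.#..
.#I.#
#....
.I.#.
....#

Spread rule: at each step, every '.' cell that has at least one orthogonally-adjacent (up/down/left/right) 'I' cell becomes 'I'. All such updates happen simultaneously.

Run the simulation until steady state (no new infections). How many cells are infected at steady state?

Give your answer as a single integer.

Answer: 24

Derivation:
Step 0 (initial): 3 infected
Step 1: +9 new -> 12 infected
Step 2: +5 new -> 17 infected
Step 3: +5 new -> 22 infected
Step 4: +2 new -> 24 infected
Step 5: +0 new -> 24 infected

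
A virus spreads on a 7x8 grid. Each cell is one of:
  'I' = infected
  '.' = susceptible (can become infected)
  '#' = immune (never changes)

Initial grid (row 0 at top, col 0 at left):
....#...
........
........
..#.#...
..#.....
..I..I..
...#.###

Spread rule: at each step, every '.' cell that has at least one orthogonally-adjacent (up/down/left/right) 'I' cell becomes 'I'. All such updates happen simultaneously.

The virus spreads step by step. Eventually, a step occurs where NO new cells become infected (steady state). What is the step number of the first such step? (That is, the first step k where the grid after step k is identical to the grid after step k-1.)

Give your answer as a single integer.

Step 0 (initial): 2 infected
Step 1: +6 new -> 8 infected
Step 2: +9 new -> 17 infected
Step 3: +7 new -> 24 infected
Step 4: +7 new -> 31 infected
Step 5: +8 new -> 39 infected
Step 6: +6 new -> 45 infected
Step 7: +3 new -> 48 infected
Step 8: +0 new -> 48 infected

Answer: 8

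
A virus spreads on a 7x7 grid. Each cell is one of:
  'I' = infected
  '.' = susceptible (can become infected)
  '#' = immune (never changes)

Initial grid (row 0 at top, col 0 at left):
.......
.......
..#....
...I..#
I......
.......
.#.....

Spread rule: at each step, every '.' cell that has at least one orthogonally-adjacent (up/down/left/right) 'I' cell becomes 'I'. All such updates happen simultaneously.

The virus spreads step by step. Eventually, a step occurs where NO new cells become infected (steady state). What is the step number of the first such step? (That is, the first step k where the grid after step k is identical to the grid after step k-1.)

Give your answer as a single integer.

Step 0 (initial): 2 infected
Step 1: +7 new -> 9 infected
Step 2: +10 new -> 19 infected
Step 3: +10 new -> 29 infected
Step 4: +10 new -> 39 infected
Step 5: +5 new -> 44 infected
Step 6: +2 new -> 46 infected
Step 7: +0 new -> 46 infected

Answer: 7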